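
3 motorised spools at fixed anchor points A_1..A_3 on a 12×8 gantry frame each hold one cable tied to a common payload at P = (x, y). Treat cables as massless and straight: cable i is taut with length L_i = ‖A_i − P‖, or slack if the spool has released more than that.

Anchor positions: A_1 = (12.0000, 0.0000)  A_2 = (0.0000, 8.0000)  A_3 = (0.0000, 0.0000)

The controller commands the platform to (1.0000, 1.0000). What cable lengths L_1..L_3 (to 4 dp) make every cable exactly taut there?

cable 1: Δx=11.0000, Δy=-1.0000; L_1 = √(Δx²+Δy²) = 11.0454
cable 2: Δx=-1.0000, Δy=7.0000; L_2 = √(Δx²+Δy²) = 7.0711
cable 3: Δx=-1.0000, Δy=-1.0000; L_3 = √(Δx²+Δy²) = 1.4142

(11.0454, 7.0711, 1.4142)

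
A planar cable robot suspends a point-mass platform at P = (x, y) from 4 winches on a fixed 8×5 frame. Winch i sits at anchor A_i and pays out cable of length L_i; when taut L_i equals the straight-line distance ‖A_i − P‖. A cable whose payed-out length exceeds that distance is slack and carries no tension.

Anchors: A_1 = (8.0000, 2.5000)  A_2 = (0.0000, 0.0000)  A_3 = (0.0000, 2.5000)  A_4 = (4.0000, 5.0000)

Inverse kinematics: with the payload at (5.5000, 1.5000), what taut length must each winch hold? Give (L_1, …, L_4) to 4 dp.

L_1: Δ = A_1−P = (2.5000, 1.0000) → ‖Δ‖ = √7.2500 = 2.6926
L_2: Δ = A_2−P = (-5.5000, -1.5000) → ‖Δ‖ = √32.5000 = 5.7009
L_3: Δ = A_3−P = (-5.5000, 1.0000) → ‖Δ‖ = √31.2500 = 5.5902
L_4: Δ = A_4−P = (-1.5000, 3.5000) → ‖Δ‖ = √14.5000 = 3.8079

(2.6926, 5.7009, 5.5902, 3.8079)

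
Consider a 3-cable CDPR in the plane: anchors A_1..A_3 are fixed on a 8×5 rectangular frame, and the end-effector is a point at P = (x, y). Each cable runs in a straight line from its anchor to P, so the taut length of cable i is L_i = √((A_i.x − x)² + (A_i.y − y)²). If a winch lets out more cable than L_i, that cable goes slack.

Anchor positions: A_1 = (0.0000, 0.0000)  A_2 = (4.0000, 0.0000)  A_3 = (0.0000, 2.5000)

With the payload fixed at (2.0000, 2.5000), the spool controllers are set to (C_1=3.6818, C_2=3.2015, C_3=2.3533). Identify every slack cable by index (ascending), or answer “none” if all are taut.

1, 3

i=1: geometric 3.2016 vs commanded 3.6818 ⇒ slack
i=2: geometric 3.2016 vs commanded 3.2015 ⇒ taut
i=3: geometric 2.0000 vs commanded 2.3533 ⇒ slack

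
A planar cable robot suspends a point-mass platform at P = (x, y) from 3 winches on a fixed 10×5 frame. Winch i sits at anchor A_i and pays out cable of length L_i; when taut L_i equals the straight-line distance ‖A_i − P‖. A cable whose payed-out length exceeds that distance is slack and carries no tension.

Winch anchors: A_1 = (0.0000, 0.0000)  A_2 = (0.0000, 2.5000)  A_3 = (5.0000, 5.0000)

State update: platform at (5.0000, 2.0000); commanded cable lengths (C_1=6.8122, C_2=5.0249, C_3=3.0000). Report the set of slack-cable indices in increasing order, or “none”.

1

cable 1: √((-5.0000)²+(-2.0000)²)=5.3852, C_1=6.8122: slack
cable 2: √((-5.0000)²+(0.5000)²)=5.0249, C_2=5.0249: taut
cable 3: √((0.0000)²+(3.0000)²)=3.0000, C_3=3.0000: taut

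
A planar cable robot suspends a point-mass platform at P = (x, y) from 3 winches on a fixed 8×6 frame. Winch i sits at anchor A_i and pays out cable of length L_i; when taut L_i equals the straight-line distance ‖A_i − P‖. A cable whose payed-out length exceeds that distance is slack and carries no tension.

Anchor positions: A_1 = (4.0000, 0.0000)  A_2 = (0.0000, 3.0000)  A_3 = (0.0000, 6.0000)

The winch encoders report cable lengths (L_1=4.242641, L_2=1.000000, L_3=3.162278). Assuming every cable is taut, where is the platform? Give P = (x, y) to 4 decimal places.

(1.0000, 3.0000)

expand ‖A_i−P‖²=L_i² and subtract eq 1 (c_i ≔ ‖A_i‖²−L_i²)
c_1 = 16.0000+0.0000−18.0000 = -2.0000
eq1−eq2 → [8.0000  -6.0000]·P = -10.0000
eq1−eq3 → [8.0000  -12.0000]·P = -28.0000
2×2 solve → P = (1.0000, 3.0000)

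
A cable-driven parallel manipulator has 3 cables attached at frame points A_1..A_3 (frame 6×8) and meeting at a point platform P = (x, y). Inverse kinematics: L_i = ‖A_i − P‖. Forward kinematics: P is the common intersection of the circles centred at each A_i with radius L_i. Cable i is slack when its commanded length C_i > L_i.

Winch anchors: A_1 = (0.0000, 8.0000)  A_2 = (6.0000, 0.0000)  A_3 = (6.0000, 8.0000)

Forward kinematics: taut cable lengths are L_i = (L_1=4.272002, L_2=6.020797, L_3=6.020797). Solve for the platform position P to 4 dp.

(1.5000, 4.0000)

circle eqns → linear via eq_j − eq_1; set q_j = A_j·A_j − L_j²
q_1 = 0.0000+64.0000−18.2500 = 45.7500
-12.0000·x + 16.0000·y = q_1−q_2 = 46.0000
-12.0000·x + 0.0000·y = q_1−q_3 = -18.0000
solve first two rows → x=1.5000, y=4.0000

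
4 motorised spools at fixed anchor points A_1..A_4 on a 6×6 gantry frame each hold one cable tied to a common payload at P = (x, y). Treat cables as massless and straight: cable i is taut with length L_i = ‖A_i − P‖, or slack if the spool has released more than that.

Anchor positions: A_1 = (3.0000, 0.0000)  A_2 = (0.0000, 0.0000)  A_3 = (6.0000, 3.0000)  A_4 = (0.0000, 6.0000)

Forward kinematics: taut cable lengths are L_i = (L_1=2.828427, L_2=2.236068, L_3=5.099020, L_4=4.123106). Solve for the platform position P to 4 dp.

circle eqns → linear via eq_j − eq_1; set c_j = A_j·A_j − L_j²
c_1 = 9.0000+0.0000−8.0000 = 1.0000
6.0000·x + 0.0000·y = c_1−c_2 = 6.0000
-6.0000·x − 6.0000·y = c_1−c_3 = -18.0000
6.0000·x − 12.0000·y = c_1−c_4 = -18.0000
solve first two rows → x=1.0000, y=2.0000
check cable 4: ‖A_4−P‖² = 17.0000 ≈ L_4² = 17.0000 ✓

(1.0000, 2.0000)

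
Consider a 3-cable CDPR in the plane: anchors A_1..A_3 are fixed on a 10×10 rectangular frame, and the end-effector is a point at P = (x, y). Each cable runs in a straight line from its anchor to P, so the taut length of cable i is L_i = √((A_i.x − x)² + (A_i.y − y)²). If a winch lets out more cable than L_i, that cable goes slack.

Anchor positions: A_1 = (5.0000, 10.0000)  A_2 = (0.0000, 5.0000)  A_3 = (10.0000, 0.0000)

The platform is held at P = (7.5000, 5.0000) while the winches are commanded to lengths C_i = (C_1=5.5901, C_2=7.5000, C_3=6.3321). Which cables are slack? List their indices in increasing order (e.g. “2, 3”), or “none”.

cable 1: √((-2.5000)²+(5.0000)²)=5.5902, C_1=5.5901: taut
cable 2: √((-7.5000)²+(0.0000)²)=7.5000, C_2=7.5000: taut
cable 3: √((2.5000)²+(-5.0000)²)=5.5902, C_3=6.3321: slack

3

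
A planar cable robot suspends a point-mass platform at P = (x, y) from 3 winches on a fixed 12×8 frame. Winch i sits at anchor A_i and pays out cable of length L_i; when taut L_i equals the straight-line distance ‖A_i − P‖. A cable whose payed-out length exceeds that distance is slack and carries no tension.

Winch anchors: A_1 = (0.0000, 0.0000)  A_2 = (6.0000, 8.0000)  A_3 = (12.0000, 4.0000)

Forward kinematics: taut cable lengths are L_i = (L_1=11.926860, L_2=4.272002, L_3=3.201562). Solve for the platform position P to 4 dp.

circle eqns → linear via eq_j − eq_1; set q_j = A_j·A_j − L_j²
q_1 = 0.0000+0.0000−142.2500 = -142.2500
-12.0000·x − 16.0000·y = q_1−q_2 = -224.0000
-24.0000·x − 8.0000·y = q_1−q_3 = -292.0000
solve first two rows → x=10.0000, y=6.5000

(10.0000, 6.5000)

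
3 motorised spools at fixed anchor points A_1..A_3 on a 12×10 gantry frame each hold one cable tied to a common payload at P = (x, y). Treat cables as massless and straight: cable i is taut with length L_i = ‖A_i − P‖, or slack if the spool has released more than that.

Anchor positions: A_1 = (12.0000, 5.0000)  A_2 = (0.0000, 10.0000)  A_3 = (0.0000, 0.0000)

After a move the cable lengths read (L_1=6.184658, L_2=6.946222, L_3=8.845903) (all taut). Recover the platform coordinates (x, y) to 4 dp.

(6.0000, 6.5000)

circle eqns → linear via eq_j − eq_1; set k_j = A_j·A_j − L_j²
k_1 = 144.0000+25.0000−38.2500 = 130.7500
24.0000·x − 10.0000·y = k_1−k_2 = 79.0000
24.0000·x + 10.0000·y = k_1−k_3 = 209.0000
solve first two rows → x=6.0000, y=6.5000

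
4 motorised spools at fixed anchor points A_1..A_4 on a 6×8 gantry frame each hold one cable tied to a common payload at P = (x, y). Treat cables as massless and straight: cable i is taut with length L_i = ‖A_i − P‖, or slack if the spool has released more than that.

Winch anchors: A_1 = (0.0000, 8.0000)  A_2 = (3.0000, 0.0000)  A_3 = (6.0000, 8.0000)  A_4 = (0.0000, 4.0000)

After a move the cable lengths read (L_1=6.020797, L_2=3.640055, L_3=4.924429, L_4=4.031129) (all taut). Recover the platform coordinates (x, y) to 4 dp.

(4.0000, 3.5000)

expand ‖A_i−P‖²=L_i² and subtract eq 1 (q_i ≔ ‖A_i‖²−L_i²)
q_1 = 0.0000+64.0000−36.2500 = 27.7500
eq1−eq2 → [-6.0000  16.0000]·P = 32.0000
eq1−eq3 → [-12.0000  0.0000]·P = -48.0000
eq1−eq4 → [0.0000  8.0000]·P = 28.0000
2×2 solve → P = (4.0000, 3.5000)
check cable 4: ‖A_4−P‖² = 16.2500 ≈ L_4² = 16.2500 ✓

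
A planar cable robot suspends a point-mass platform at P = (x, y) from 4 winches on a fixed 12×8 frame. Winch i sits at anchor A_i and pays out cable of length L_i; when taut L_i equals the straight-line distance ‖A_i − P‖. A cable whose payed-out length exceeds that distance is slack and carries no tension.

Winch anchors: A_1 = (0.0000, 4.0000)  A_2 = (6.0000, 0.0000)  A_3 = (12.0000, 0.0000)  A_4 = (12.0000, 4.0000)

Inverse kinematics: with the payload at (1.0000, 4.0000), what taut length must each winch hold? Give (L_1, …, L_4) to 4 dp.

(1.0000, 6.4031, 11.7047, 11.0000)

L_1: Δ = A_1−P = (-1.0000, 0.0000) → ‖Δ‖ = √1.0000 = 1.0000
L_2: Δ = A_2−P = (5.0000, -4.0000) → ‖Δ‖ = √41.0000 = 6.4031
L_3: Δ = A_3−P = (11.0000, -4.0000) → ‖Δ‖ = √137.0000 = 11.7047
L_4: Δ = A_4−P = (11.0000, 0.0000) → ‖Δ‖ = √121.0000 = 11.0000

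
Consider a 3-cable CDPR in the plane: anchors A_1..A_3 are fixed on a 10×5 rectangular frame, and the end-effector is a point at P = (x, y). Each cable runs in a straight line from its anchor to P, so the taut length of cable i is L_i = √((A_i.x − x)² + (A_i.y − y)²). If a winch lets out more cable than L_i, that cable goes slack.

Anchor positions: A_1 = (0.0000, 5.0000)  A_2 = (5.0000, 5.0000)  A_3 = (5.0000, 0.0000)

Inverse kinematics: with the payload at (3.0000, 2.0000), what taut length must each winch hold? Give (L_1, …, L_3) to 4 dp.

(4.2426, 3.6056, 2.8284)

cable 1: Δx=-3.0000, Δy=3.0000; L_1 = √(Δx²+Δy²) = 4.2426
cable 2: Δx=2.0000, Δy=3.0000; L_2 = √(Δx²+Δy²) = 3.6056
cable 3: Δx=2.0000, Δy=-2.0000; L_3 = √(Δx²+Δy²) = 2.8284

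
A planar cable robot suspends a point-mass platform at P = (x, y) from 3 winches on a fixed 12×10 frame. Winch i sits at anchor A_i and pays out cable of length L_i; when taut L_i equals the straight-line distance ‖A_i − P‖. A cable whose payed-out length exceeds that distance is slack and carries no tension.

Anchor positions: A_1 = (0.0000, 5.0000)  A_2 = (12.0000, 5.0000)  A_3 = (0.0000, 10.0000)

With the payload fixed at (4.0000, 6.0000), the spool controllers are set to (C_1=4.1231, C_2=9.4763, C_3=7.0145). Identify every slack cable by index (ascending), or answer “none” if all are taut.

2, 3

cable 1: √((-4.0000)²+(-1.0000)²)=4.1231, C_1=4.1231: taut
cable 2: √((8.0000)²+(-1.0000)²)=8.0623, C_2=9.4763: slack
cable 3: √((-4.0000)²+(4.0000)²)=5.6569, C_3=7.0145: slack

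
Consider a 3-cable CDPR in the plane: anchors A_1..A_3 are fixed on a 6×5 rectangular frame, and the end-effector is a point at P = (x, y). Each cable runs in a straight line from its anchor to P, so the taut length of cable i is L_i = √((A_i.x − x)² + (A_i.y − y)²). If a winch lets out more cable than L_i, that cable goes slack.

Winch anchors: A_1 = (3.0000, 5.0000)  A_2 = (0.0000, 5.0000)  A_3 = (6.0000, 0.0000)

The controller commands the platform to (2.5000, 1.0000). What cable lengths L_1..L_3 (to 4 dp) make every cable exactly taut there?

L_1: Δ = A_1−P = (0.5000, 4.0000) → ‖Δ‖ = √16.2500 = 4.0311
L_2: Δ = A_2−P = (-2.5000, 4.0000) → ‖Δ‖ = √22.2500 = 4.7170
L_3: Δ = A_3−P = (3.5000, -1.0000) → ‖Δ‖ = √13.2500 = 3.6401

(4.0311, 4.7170, 3.6401)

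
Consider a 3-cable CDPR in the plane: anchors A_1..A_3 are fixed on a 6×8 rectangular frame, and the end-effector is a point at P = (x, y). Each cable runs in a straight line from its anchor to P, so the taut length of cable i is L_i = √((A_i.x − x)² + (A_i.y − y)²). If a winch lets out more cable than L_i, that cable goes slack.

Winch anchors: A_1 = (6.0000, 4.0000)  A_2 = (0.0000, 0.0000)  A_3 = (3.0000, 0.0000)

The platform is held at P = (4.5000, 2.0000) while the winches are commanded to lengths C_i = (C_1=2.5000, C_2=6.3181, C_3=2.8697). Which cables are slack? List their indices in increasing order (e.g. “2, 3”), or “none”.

2, 3

cable 1: √((1.5000)²+(2.0000)²)=2.5000, C_1=2.5000: taut
cable 2: √((-4.5000)²+(-2.0000)²)=4.9244, C_2=6.3181: slack
cable 3: √((-1.5000)²+(-2.0000)²)=2.5000, C_3=2.8697: slack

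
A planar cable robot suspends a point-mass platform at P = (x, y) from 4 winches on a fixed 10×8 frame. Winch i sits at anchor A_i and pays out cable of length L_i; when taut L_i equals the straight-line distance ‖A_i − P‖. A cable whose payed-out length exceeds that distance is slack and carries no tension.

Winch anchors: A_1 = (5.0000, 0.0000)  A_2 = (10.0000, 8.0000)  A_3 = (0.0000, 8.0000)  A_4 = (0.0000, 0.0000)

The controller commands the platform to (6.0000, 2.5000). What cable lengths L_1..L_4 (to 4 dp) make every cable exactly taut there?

(2.6926, 6.8007, 8.1394, 6.5000)

L_1: Δ = A_1−P = (-1.0000, -2.5000) → ‖Δ‖ = √7.2500 = 2.6926
L_2: Δ = A_2−P = (4.0000, 5.5000) → ‖Δ‖ = √46.2500 = 6.8007
L_3: Δ = A_3−P = (-6.0000, 5.5000) → ‖Δ‖ = √66.2500 = 8.1394
L_4: Δ = A_4−P = (-6.0000, -2.5000) → ‖Δ‖ = √42.2500 = 6.5000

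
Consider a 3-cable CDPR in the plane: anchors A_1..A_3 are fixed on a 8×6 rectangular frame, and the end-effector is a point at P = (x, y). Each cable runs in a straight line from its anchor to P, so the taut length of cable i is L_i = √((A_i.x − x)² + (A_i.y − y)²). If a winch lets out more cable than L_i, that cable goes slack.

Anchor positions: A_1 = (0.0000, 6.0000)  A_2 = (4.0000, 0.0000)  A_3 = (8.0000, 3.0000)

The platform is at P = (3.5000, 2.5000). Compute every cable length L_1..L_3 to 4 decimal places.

L_1 = √((0.0000−3.5000)² + (6.0000−2.5000)²) = 4.9497
L_2 = √((4.0000−3.5000)² + (0.0000−2.5000)²) = 2.5495
L_3 = √((8.0000−3.5000)² + (3.0000−2.5000)²) = 4.5277

(4.9497, 2.5495, 4.5277)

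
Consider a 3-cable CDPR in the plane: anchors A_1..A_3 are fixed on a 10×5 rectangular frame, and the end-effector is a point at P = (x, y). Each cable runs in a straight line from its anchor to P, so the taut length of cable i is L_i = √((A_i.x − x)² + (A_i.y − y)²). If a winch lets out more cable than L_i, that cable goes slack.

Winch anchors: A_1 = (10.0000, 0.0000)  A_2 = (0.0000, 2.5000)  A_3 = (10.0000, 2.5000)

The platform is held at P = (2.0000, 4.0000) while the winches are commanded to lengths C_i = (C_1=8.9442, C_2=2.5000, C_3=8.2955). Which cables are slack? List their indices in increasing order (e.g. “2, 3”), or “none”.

i=1: geometric 8.9443 vs commanded 8.9442 ⇒ taut
i=2: geometric 2.5000 vs commanded 2.5000 ⇒ taut
i=3: geometric 8.1394 vs commanded 8.2955 ⇒ slack

3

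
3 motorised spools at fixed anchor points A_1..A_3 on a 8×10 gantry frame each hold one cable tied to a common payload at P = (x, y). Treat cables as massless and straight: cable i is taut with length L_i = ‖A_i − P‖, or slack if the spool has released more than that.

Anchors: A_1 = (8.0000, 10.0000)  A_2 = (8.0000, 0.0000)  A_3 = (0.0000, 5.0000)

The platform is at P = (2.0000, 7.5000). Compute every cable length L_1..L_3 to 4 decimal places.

L_1 = √((8.0000−2.0000)² + (10.0000−7.5000)²) = 6.5000
L_2 = √((8.0000−2.0000)² + (0.0000−7.5000)²) = 9.6047
L_3 = √((0.0000−2.0000)² + (5.0000−7.5000)²) = 3.2016

(6.5000, 9.6047, 3.2016)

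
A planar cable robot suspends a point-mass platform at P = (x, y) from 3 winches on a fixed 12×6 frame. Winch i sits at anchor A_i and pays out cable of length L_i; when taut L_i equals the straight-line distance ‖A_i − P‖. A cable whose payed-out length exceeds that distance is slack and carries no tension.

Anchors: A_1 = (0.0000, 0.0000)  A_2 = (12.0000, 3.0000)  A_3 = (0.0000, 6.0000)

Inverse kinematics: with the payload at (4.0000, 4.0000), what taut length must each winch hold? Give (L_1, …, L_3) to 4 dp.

(5.6569, 8.0623, 4.4721)

L_1 = √((0.0000−4.0000)² + (0.0000−4.0000)²) = 5.6569
L_2 = √((12.0000−4.0000)² + (3.0000−4.0000)²) = 8.0623
L_3 = √((0.0000−4.0000)² + (6.0000−4.0000)²) = 4.4721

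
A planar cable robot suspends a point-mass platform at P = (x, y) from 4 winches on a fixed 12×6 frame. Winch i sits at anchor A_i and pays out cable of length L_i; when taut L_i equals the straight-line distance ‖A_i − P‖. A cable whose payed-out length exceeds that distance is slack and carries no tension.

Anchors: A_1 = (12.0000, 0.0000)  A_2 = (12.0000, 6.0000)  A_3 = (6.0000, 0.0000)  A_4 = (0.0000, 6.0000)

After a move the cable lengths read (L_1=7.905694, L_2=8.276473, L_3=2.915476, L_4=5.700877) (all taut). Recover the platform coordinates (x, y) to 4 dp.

(4.5000, 2.5000)

circle eqns → linear via eq_j − eq_1; set c_j = A_j·A_j − L_j²
c_1 = 144.0000+0.0000−62.5000 = 81.5000
0.0000·x − 12.0000·y = c_1−c_2 = -30.0000
12.0000·x + 0.0000·y = c_1−c_3 = 54.0000
24.0000·x − 12.0000·y = c_1−c_4 = 78.0000
solve first two rows → x=4.5000, y=2.5000
check cable 4: ‖A_4−P‖² = 32.5000 ≈ L_4² = 32.5000 ✓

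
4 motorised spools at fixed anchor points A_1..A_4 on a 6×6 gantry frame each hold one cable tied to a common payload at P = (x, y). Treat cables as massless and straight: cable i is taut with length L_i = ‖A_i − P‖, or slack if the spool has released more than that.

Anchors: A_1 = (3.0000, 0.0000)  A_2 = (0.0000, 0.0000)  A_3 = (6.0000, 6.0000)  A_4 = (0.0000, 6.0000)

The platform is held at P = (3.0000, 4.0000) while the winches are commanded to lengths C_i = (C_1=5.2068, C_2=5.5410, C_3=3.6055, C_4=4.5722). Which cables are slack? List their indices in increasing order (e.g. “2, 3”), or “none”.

1, 2, 4

cable 1: L_1 = ‖A_1−P‖ = 4.0000;  C_1 = 5.2068 → slack
cable 2: L_2 = ‖A_2−P‖ = 5.0000;  C_2 = 5.5410 → slack
cable 3: L_3 = ‖A_3−P‖ = 3.6056;  C_3 = 3.6055 → taut
cable 4: L_4 = ‖A_4−P‖ = 3.6056;  C_4 = 4.5722 → slack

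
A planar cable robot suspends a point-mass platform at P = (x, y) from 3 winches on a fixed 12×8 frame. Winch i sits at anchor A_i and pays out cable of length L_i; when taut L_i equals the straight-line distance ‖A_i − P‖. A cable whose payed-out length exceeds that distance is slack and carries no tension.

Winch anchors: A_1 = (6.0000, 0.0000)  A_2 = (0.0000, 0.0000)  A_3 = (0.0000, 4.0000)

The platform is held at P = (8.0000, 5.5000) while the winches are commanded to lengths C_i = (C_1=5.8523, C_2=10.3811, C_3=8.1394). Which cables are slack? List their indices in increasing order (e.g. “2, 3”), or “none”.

2

i=1: geometric 5.8523 vs commanded 5.8523 ⇒ taut
i=2: geometric 9.7082 vs commanded 10.3811 ⇒ slack
i=3: geometric 8.1394 vs commanded 8.1394 ⇒ taut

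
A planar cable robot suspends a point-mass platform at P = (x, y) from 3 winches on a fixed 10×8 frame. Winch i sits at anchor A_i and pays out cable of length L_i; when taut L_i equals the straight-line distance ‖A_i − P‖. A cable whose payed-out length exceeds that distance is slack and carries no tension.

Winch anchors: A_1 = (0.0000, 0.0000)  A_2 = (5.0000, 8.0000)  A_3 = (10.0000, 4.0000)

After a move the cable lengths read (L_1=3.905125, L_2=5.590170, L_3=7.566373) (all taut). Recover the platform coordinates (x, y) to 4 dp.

(2.5000, 3.0000)

each cable: (A_i−P)·(A_i−P) = L_i²; let q_i = ‖A_i‖²−L_i²
q_1 = 0.0000+0.0000−15.2500 = -15.2500
row 1: -10.0000x − 16.0000y = -73.0000  (q_2=57.7500)
row 2: -20.0000x − 8.0000y = -74.0000  (q_3=58.7500)
Cramer on rows 1–2 → x = 2.5000, y = 3.0000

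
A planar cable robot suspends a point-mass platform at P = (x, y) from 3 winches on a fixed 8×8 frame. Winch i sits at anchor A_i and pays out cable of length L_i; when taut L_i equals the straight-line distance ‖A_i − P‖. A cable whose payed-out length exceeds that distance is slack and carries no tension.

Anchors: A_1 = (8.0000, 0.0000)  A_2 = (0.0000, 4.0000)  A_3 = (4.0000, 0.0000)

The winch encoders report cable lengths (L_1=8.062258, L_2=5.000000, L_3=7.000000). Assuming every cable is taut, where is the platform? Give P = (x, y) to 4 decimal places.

(4.0000, 7.0000)

each cable: (A_i−P)·(A_i−P) = L_i²; let k_i = ‖A_i‖²−L_i²
k_1 = 64.0000+0.0000−65.0000 = -1.0000
row 1: 16.0000x − 8.0000y = 8.0000  (k_2=-9.0000)
row 2: 8.0000x + 0.0000y = 32.0000  (k_3=-33.0000)
Cramer on rows 1–2 → x = 4.0000, y = 7.0000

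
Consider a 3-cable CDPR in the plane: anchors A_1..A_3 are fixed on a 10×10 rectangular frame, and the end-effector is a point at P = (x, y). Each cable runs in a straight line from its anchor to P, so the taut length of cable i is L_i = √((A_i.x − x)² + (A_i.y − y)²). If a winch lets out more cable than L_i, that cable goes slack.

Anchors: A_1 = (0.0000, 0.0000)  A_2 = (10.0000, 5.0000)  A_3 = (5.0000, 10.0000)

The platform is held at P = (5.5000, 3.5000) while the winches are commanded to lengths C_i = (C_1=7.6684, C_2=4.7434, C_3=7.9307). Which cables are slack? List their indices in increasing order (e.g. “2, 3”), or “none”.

1, 3

cable 1: √((-5.5000)²+(-3.5000)²)=6.5192, C_1=7.6684: slack
cable 2: √((4.5000)²+(1.5000)²)=4.7434, C_2=4.7434: taut
cable 3: √((-0.5000)²+(6.5000)²)=6.5192, C_3=7.9307: slack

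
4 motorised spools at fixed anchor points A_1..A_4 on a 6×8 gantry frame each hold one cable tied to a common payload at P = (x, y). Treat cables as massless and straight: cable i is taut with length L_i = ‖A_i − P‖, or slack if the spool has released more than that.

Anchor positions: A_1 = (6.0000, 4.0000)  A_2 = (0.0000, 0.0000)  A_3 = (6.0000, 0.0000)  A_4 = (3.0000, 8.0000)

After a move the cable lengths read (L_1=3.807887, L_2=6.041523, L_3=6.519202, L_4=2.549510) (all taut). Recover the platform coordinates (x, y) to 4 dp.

each cable: (A_i−P)·(A_i−P) = L_i²; let k_i = ‖A_i‖²−L_i²
k_1 = 36.0000+16.0000−14.5000 = 37.5000
row 1: 12.0000x + 8.0000y = 74.0000  (k_2=-36.5000)
row 2: 0.0000x + 8.0000y = 44.0000  (k_3=-6.5000)
row 3: 6.0000x − 8.0000y = -29.0000  (k_4=66.5000)
Cramer on rows 1–2 → x = 2.5000, y = 5.5000
check cable 4: ‖A_4−P‖² = 6.5000 ≈ L_4² = 6.5000 ✓

(2.5000, 5.5000)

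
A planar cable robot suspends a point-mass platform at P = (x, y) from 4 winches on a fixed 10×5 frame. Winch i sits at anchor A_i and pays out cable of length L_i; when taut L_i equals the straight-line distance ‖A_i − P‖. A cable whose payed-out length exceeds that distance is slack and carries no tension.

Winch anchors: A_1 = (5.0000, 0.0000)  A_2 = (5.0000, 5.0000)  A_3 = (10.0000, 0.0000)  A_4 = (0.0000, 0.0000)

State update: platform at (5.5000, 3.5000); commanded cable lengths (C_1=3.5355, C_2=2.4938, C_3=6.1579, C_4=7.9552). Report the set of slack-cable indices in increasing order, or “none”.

i=1: geometric 3.5355 vs commanded 3.5355 ⇒ taut
i=2: geometric 1.5811 vs commanded 2.4938 ⇒ slack
i=3: geometric 5.7009 vs commanded 6.1579 ⇒ slack
i=4: geometric 6.5192 vs commanded 7.9552 ⇒ slack

2, 3, 4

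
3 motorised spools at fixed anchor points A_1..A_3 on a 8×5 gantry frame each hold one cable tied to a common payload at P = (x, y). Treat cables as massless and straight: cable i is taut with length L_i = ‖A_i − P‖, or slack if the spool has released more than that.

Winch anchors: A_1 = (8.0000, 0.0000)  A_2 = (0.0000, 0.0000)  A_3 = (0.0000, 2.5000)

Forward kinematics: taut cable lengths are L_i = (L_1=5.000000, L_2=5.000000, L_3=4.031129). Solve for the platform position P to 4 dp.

(4.0000, 3.0000)

each cable: (A_i−P)·(A_i−P) = L_i²; let k_i = ‖A_i‖²−L_i²
k_1 = 64.0000+0.0000−25.0000 = 39.0000
row 1: 16.0000x + 0.0000y = 64.0000  (k_2=-25.0000)
row 2: 16.0000x − 5.0000y = 49.0000  (k_3=-10.0000)
Cramer on rows 1–2 → x = 4.0000, y = 3.0000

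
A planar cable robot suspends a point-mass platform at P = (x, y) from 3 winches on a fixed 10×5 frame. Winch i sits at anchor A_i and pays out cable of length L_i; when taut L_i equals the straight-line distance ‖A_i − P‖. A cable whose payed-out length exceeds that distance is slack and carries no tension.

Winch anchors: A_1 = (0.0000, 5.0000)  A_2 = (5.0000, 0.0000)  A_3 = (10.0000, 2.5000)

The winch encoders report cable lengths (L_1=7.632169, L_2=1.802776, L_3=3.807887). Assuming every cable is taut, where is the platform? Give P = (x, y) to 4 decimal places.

(6.5000, 1.0000)

expand ‖A_i−P‖²=L_i² and subtract eq 1 (q_i ≔ ‖A_i‖²−L_i²)
q_1 = 0.0000+25.0000−58.2500 = -33.2500
eq1−eq2 → [-10.0000  10.0000]·P = -55.0000
eq1−eq3 → [-20.0000  5.0000]·P = -125.0000
2×2 solve → P = (6.5000, 1.0000)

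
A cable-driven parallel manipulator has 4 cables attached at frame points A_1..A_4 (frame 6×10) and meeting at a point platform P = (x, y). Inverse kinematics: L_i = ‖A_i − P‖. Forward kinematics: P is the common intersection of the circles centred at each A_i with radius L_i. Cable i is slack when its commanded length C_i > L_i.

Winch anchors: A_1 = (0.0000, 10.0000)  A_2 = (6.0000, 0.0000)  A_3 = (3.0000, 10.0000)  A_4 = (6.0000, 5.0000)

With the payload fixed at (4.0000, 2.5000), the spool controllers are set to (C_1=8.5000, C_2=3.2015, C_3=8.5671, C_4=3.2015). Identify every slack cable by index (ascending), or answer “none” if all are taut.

cable 1: √((-4.0000)²+(7.5000)²)=8.5000, C_1=8.5000: taut
cable 2: √((2.0000)²+(-2.5000)²)=3.2016, C_2=3.2015: taut
cable 3: √((-1.0000)²+(7.5000)²)=7.5664, C_3=8.5671: slack
cable 4: √((2.0000)²+(2.5000)²)=3.2016, C_4=3.2015: taut

3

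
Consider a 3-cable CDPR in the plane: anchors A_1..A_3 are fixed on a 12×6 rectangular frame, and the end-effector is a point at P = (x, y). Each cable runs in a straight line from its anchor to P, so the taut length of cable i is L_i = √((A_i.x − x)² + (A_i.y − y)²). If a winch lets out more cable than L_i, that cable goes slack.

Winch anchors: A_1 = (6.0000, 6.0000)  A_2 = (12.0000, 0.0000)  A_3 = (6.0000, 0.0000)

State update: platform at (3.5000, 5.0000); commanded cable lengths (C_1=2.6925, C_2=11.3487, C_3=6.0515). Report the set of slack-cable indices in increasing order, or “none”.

cable 1: L_1 = ‖A_1−P‖ = 2.6926;  C_1 = 2.6925 → taut
cable 2: L_2 = ‖A_2−P‖ = 9.8615;  C_2 = 11.3487 → slack
cable 3: L_3 = ‖A_3−P‖ = 5.5902;  C_3 = 6.0515 → slack

2, 3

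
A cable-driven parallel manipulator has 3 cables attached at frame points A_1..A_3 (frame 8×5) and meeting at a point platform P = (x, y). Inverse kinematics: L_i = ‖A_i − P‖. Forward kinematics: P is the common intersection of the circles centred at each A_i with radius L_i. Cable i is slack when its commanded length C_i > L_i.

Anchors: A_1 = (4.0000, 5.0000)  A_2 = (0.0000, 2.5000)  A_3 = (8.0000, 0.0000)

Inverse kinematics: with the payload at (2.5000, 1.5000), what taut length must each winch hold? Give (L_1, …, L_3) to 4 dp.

(3.8079, 2.6926, 5.7009)

cable 1: Δx=1.5000, Δy=3.5000; L_1 = √(Δx²+Δy²) = 3.8079
cable 2: Δx=-2.5000, Δy=1.0000; L_2 = √(Δx²+Δy²) = 2.6926
cable 3: Δx=5.5000, Δy=-1.5000; L_3 = √(Δx²+Δy²) = 5.7009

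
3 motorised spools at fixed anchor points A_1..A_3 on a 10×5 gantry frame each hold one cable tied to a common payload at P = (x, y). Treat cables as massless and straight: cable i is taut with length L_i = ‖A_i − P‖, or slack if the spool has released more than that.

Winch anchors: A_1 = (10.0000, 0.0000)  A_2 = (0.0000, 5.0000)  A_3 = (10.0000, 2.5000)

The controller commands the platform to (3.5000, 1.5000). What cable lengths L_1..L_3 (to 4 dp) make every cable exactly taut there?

cable 1: Δx=6.5000, Δy=-1.5000; L_1 = √(Δx²+Δy²) = 6.6708
cable 2: Δx=-3.5000, Δy=3.5000; L_2 = √(Δx²+Δy²) = 4.9497
cable 3: Δx=6.5000, Δy=1.0000; L_3 = √(Δx²+Δy²) = 6.5765

(6.6708, 4.9497, 6.5765)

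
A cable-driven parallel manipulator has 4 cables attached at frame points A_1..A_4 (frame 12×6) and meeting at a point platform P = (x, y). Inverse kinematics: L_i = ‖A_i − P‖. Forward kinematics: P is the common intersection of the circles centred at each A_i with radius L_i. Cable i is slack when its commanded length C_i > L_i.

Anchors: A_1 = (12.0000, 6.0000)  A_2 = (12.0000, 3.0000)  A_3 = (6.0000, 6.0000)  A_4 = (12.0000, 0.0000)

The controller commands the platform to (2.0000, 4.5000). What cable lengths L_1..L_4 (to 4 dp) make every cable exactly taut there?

(10.1119, 10.1119, 4.2720, 10.9659)

L_1 = √((12.0000−2.0000)² + (6.0000−4.5000)²) = 10.1119
L_2 = √((12.0000−2.0000)² + (3.0000−4.5000)²) = 10.1119
L_3 = √((6.0000−2.0000)² + (6.0000−4.5000)²) = 4.2720
L_4 = √((12.0000−2.0000)² + (0.0000−4.5000)²) = 10.9659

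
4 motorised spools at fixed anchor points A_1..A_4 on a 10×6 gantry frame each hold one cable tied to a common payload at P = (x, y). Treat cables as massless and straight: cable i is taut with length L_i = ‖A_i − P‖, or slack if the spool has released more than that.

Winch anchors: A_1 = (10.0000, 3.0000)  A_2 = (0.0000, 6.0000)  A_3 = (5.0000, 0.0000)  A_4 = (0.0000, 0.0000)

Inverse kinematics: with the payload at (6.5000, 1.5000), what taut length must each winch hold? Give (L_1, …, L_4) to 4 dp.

L_1: Δ = A_1−P = (3.5000, 1.5000) → ‖Δ‖ = √14.5000 = 3.8079
L_2: Δ = A_2−P = (-6.5000, 4.5000) → ‖Δ‖ = √62.5000 = 7.9057
L_3: Δ = A_3−P = (-1.5000, -1.5000) → ‖Δ‖ = √4.5000 = 2.1213
L_4: Δ = A_4−P = (-6.5000, -1.5000) → ‖Δ‖ = √44.5000 = 6.6708

(3.8079, 7.9057, 2.1213, 6.6708)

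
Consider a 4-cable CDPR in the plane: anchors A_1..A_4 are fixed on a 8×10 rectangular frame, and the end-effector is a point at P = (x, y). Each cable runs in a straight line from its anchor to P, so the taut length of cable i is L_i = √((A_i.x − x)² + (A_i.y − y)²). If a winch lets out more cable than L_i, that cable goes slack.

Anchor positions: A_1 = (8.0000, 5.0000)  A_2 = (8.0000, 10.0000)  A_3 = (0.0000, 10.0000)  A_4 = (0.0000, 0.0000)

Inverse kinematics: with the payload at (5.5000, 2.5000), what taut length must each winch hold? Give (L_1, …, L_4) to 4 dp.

L_1: Δ = A_1−P = (2.5000, 2.5000) → ‖Δ‖ = √12.5000 = 3.5355
L_2: Δ = A_2−P = (2.5000, 7.5000) → ‖Δ‖ = √62.5000 = 7.9057
L_3: Δ = A_3−P = (-5.5000, 7.5000) → ‖Δ‖ = √86.5000 = 9.3005
L_4: Δ = A_4−P = (-5.5000, -2.5000) → ‖Δ‖ = √36.5000 = 6.0415

(3.5355, 7.9057, 9.3005, 6.0415)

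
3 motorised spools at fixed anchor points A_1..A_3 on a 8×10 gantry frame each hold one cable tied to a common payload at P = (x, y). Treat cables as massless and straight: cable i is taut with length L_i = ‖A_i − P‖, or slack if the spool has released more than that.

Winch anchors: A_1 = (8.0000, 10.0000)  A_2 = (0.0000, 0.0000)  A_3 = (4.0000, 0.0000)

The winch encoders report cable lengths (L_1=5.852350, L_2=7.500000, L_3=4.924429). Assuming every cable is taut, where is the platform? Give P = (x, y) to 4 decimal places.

each cable: (A_i−P)·(A_i−P) = L_i²; let k_i = ‖A_i‖²−L_i²
k_1 = 64.0000+100.0000−34.2500 = 129.7500
row 1: 16.0000x + 20.0000y = 186.0000  (k_2=-56.2500)
row 2: 8.0000x + 20.0000y = 138.0000  (k_3=-8.2500)
Cramer on rows 1–2 → x = 6.0000, y = 4.5000

(6.0000, 4.5000)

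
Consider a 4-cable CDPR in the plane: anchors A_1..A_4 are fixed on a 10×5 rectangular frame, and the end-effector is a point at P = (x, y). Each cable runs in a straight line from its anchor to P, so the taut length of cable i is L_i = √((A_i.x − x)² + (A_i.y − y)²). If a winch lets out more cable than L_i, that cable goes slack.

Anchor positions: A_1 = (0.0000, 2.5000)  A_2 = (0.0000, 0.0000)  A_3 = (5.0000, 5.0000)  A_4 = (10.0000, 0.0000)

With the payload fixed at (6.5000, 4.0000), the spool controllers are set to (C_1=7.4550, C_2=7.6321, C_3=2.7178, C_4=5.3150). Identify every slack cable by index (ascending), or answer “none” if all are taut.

cable 1: L_1 = ‖A_1−P‖ = 6.6708;  C_1 = 7.4550 → slack
cable 2: L_2 = ‖A_2−P‖ = 7.6322;  C_2 = 7.6321 → taut
cable 3: L_3 = ‖A_3−P‖ = 1.8028;  C_3 = 2.7178 → slack
cable 4: L_4 = ‖A_4−P‖ = 5.3151;  C_4 = 5.3150 → taut

1, 3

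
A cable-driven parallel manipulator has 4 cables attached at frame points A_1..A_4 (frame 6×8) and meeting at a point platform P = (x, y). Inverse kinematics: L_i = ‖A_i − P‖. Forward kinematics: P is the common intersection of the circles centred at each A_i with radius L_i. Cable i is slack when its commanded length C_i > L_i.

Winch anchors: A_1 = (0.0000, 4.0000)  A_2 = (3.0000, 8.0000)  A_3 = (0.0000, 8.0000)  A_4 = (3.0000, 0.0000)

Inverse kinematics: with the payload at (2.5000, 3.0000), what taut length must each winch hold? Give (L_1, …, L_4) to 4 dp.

L_1: Δ = A_1−P = (-2.5000, 1.0000) → ‖Δ‖ = √7.2500 = 2.6926
L_2: Δ = A_2−P = (0.5000, 5.0000) → ‖Δ‖ = √25.2500 = 5.0249
L_3: Δ = A_3−P = (-2.5000, 5.0000) → ‖Δ‖ = √31.2500 = 5.5902
L_4: Δ = A_4−P = (0.5000, -3.0000) → ‖Δ‖ = √9.2500 = 3.0414

(2.6926, 5.0249, 5.5902, 3.0414)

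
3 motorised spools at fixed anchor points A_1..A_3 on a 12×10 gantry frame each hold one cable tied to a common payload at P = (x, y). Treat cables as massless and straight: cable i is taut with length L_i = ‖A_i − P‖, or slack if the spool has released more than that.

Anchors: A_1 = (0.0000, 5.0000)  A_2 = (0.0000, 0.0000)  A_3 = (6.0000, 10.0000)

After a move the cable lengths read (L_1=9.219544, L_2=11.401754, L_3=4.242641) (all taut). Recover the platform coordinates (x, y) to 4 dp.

(9.0000, 7.0000)

each cable: (A_i−P)·(A_i−P) = L_i²; let c_i = ‖A_i‖²−L_i²
c_1 = 0.0000+25.0000−85.0000 = -60.0000
row 1: 0.0000x + 10.0000y = 70.0000  (c_2=-130.0000)
row 2: -12.0000x − 10.0000y = -178.0000  (c_3=118.0000)
Cramer on rows 1–2 → x = 9.0000, y = 7.0000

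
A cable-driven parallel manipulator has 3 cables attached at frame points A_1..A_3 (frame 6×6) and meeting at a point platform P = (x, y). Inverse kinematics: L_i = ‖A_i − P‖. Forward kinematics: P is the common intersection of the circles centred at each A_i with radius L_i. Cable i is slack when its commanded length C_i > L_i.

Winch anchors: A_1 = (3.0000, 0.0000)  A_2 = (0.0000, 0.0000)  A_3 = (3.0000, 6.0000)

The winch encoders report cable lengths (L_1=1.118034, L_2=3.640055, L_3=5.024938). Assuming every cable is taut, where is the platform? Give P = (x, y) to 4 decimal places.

expand ‖A_i−P‖²=L_i² and subtract eq 1 (c_i ≔ ‖A_i‖²−L_i²)
c_1 = 9.0000+0.0000−1.2500 = 7.7500
eq1−eq2 → [6.0000  0.0000]·P = 21.0000
eq1−eq3 → [0.0000  -12.0000]·P = -12.0000
2×2 solve → P = (3.5000, 1.0000)

(3.5000, 1.0000)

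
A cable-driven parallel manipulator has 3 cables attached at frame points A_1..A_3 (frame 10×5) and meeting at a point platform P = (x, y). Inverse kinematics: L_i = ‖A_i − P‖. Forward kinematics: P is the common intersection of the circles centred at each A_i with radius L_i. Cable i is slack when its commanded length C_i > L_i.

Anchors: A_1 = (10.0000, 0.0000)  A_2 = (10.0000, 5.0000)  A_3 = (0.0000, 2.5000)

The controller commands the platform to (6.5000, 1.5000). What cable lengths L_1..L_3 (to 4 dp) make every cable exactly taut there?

L_1: Δ = A_1−P = (3.5000, -1.5000) → ‖Δ‖ = √14.5000 = 3.8079
L_2: Δ = A_2−P = (3.5000, 3.5000) → ‖Δ‖ = √24.5000 = 4.9497
L_3: Δ = A_3−P = (-6.5000, 1.0000) → ‖Δ‖ = √43.2500 = 6.5765

(3.8079, 4.9497, 6.5765)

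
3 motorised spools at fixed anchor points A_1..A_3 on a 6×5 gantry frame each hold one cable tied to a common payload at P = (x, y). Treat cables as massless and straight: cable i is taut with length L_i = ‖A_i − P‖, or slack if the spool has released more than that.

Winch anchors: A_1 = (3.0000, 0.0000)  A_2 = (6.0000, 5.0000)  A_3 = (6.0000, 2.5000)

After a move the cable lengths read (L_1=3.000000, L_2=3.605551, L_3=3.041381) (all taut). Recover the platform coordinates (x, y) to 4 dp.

(3.0000, 3.0000)

circle eqns → linear via eq_j − eq_1; set c_j = A_j·A_j − L_j²
c_1 = 9.0000+0.0000−9.0000 = 0.0000
-6.0000·x − 10.0000·y = c_1−c_2 = -48.0000
-6.0000·x − 5.0000·y = c_1−c_3 = -33.0000
solve first two rows → x=3.0000, y=3.0000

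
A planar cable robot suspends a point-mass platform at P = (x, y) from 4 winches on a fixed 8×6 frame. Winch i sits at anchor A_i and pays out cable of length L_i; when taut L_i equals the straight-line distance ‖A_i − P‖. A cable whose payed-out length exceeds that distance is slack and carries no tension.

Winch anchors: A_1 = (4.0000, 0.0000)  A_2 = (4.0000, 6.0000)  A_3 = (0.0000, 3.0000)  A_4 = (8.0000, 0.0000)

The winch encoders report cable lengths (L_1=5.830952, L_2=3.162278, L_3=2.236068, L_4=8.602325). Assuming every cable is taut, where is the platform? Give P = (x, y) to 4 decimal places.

each cable: (A_i−P)·(A_i−P) = L_i²; let q_i = ‖A_i‖²−L_i²
q_1 = 16.0000+0.0000−34.0000 = -18.0000
row 1: 0.0000x − 12.0000y = -60.0000  (q_2=42.0000)
row 2: 8.0000x − 6.0000y = -22.0000  (q_3=4.0000)
row 3: -8.0000x + 0.0000y = -8.0000  (q_4=-10.0000)
Cramer on rows 1–2 → x = 1.0000, y = 5.0000
check cable 4: ‖A_4−P‖² = 74.0000 ≈ L_4² = 74.0000 ✓

(1.0000, 5.0000)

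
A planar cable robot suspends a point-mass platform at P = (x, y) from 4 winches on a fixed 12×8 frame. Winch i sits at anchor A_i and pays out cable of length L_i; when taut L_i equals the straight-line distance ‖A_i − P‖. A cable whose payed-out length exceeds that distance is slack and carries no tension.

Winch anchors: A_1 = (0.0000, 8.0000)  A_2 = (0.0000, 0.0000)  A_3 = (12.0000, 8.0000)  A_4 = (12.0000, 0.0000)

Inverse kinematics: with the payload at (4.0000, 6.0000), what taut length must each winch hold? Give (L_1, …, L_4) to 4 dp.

(4.4721, 7.2111, 8.2462, 10.0000)

L_1: Δ = A_1−P = (-4.0000, 2.0000) → ‖Δ‖ = √20.0000 = 4.4721
L_2: Δ = A_2−P = (-4.0000, -6.0000) → ‖Δ‖ = √52.0000 = 7.2111
L_3: Δ = A_3−P = (8.0000, 2.0000) → ‖Δ‖ = √68.0000 = 8.2462
L_4: Δ = A_4−P = (8.0000, -6.0000) → ‖Δ‖ = √100.0000 = 10.0000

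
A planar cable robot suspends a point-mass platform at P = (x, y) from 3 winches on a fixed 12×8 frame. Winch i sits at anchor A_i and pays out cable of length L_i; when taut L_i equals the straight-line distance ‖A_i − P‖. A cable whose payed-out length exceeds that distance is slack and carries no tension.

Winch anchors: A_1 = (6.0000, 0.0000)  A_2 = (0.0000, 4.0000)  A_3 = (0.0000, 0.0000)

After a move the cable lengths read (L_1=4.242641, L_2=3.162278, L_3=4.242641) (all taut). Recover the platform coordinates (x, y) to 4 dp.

circle eqns → linear via eq_j − eq_1; set k_j = A_j·A_j − L_j²
k_1 = 36.0000+0.0000−18.0000 = 18.0000
12.0000·x − 8.0000·y = k_1−k_2 = 12.0000
12.0000·x + 0.0000·y = k_1−k_3 = 36.0000
solve first two rows → x=3.0000, y=3.0000

(3.0000, 3.0000)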